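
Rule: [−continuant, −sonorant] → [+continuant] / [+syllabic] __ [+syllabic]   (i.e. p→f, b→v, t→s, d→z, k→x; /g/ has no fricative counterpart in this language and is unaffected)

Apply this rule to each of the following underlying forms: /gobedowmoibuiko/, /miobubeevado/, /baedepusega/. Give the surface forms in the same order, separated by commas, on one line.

/gobedowmoibuiko/: /b/ is a stop between vowels /o/ and /e/, so it spirantizes to the fricative [v]. /d/ is a stop between vowels /e/ and /o/, so it spirantizes to the fricative [z]. /b/ is a stop between vowels /i/ and /u/, so it spirantizes to the fricative [v]. /k/ is a stop between vowels /i/ and /o/, so it spirantizes to the fricative [x]. → [govezowmoivuixo].
/miobubeevado/: /b/ is a stop between vowels /o/ and /u/, so it spirantizes to the fricative [v]. /b/ is a stop between vowels /u/ and /e/, so it spirantizes to the fricative [v]. /d/ is a stop between vowels /a/ and /o/, so it spirantizes to the fricative [z]. → [miovuveevazo].
/baedepusega/: /d/ is a stop between vowels /e/ and /e/, so it spirantizes to the fricative [z]. /p/ is a stop between vowels /e/ and /u/, so it spirantizes to the fricative [f]. → [baezefusega].

govezowmoivuixo, miovuveevazo, baezefusega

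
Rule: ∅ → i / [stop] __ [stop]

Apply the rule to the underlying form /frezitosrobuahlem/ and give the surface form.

No segment of /frezitosrobuahlem/ meets the structural description of the rule, so the form surfaces unchanged.

frezitosrobuahlem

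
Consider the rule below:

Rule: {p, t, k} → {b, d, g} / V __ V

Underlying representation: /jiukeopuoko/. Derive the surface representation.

jiugeobuogo

/k/ is a voiceless stop between vowels /u/ and /e/, so it voices to [g].
/p/ is a voiceless stop between vowels /o/ and /u/, so it voices to [b].
/k/ is a voiceless stop between vowels /o/ and /o/, so it voices to [g].
Surface form: [jiugeobuogo].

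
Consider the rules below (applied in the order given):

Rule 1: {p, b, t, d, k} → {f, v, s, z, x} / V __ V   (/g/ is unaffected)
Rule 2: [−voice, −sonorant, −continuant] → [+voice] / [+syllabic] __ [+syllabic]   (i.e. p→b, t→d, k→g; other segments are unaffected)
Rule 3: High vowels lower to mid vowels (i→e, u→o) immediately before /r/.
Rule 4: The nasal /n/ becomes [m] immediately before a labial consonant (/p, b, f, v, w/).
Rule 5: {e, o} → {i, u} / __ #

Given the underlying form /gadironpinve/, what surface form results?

gazerompimvi

Rule 1 (intervocalic spirantization): /d/ is a stop between vowels /a/ and /i/, so it spirantizes to the fricative [z]. /gadironpinve/ → gazironpinve.
Rule 2 (intervocalic voicing): no segment meets the environment; /gazironpinve/ is unchanged.
Rule 3 (pre-rhotic lowering): /i/ is a high vowel immediately before /r/, so it lowers to [e]. /gazironpinve/ → gazeronpinve.
Rule 4 (nasal place assimilation): /n/ precedes the labial consonant /p/, so it assimilates in place to [m]. /n/ precedes the labial consonant /v/, so it assimilates in place to [m]. /gazeronpinve/ → gazerompimve.
Rule 5 (final vowel raising): /e/ is a mid vowel in word-final position, so it raises to [i]. /gazerompimve/ → gazerompimvi.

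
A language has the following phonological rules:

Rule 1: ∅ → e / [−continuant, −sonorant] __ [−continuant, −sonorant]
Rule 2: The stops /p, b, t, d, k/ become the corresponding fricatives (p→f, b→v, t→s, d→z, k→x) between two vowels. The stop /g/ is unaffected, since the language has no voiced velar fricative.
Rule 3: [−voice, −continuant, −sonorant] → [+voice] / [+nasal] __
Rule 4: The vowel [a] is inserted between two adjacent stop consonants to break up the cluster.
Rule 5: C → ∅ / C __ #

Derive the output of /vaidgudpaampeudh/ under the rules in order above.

Rule 1 (stop-cluster e-epenthesis): /d/ and /g/ form a stop–stop cluster, so [e] is inserted between them. /d/ and /p/ form a stop–stop cluster, so [e] is inserted between them. /vaidgudpaampeudh/ → vaidegudepaampeudh.
Rule 2 (intervocalic spirantization): /d/ is a stop between vowels /i/ and /e/, so it spirantizes to the fricative [z]. /d/ is a stop between vowels /u/ and /e/, so it spirantizes to the fricative [z]. /p/ is a stop between vowels /e/ and /a/, so it spirantizes to the fricative [f]. /vaidegudepaampeudh/ → vaizeguzefaampeudh.
Rule 3 (post-nasal voicing): /p/ is a voiceless stop immediately after the nasal /m/, so it voices to [b]. /vaizeguzefaampeudh/ → vaizeguzefaambeudh.
Rule 4 (stop-cluster a-epenthesis): no segment meets the environment; /vaizeguzefaambeudh/ is unchanged.
Rule 5 (final cluster simplification): /h/ is the second consonant of a word-final cluster /dh/, so it deletes. /vaizeguzefaambeudh/ → vaizeguzefaambeud.

vaizeguzefaambeud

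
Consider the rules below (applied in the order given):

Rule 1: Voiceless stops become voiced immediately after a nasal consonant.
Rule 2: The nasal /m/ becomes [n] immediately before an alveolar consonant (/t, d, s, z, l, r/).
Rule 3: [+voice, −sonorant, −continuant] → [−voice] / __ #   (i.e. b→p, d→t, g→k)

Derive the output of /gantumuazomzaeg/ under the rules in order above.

Rule 1 (post-nasal voicing): /t/ is a voiceless stop immediately after the nasal /n/, so it voices to [d]. /gantumuazomzaeg/ → gandumuazomzaeg.
Rule 2 (nasal place assimilation): /m/ precedes the alveolar consonant /z/, so it assimilates in place to [n]. /gandumuazomzaeg/ → gandumuazonzaeg.
Rule 3 (final devoicing): /g/ is a voiced stop in word-final position, so it devoices to [k]. /gandumuazonzaeg/ → gandumuazonzaek.

gandumuazonzaek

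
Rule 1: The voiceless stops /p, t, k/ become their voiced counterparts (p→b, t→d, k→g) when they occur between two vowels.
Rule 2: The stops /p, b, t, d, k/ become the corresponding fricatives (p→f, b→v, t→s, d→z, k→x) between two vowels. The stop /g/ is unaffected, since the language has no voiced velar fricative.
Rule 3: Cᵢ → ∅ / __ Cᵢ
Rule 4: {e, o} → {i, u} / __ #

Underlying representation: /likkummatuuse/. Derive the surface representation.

Rule 1 (intervocalic voicing): /t/ is a voiceless stop between vowels /a/ and /u/, so it voices to [d]. /likkummatuuse/ → likkummaduuse.
Rule 2 (intervocalic spirantization): /d/ is a stop between vowels /a/ and /u/, so it spirantizes to the fricative [z]. /likkummaduuse/ → likkummazuuse.
Rule 3 (degemination): /kk/ is a geminate; the first /k/ deletes. /mm/ is a geminate; the first /m/ deletes. /likkummazuuse/ → likumazuuse.
Rule 4 (final vowel raising): /e/ is a mid vowel in word-final position, so it raises to [i]. /likumazuuse/ → likumazuusi.

likumazuusi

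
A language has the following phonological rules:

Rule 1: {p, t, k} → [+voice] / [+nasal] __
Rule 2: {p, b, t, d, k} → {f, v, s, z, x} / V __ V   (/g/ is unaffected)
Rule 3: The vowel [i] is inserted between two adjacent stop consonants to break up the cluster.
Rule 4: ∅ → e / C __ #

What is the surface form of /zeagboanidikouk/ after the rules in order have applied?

zeagiboanizixouke

Rule 1 (post-nasal voicing): no segment meets the environment; /zeagboanidikouk/ is unchanged.
Rule 2 (intervocalic spirantization): /d/ is a stop between vowels /i/ and /i/, so it spirantizes to the fricative [z]. /k/ is a stop between vowels /i/ and /o/, so it spirantizes to the fricative [x]. /zeagboanidikouk/ → zeagboanizixouk.
Rule 3 (stop-cluster i-epenthesis): /g/ and /b/ form a stop–stop cluster, so [i] is inserted between them. /zeagboanizixouk/ → zeagiboanizixouk.
Rule 4 (final e-epenthesis): the form ends in the consonant /k/, so [e] is inserted word-finally. /zeagiboanizixouk/ → zeagiboanizixouke.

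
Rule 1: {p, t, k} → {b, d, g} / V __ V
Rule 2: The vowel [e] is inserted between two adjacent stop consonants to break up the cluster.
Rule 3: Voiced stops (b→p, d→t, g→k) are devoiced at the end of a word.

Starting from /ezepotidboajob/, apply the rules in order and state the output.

ezebodideboajop

Rule 1 (intervocalic voicing): /p/ is a voiceless stop between vowels /e/ and /o/, so it voices to [b]. /t/ is a voiceless stop between vowels /o/ and /i/, so it voices to [d]. /ezepotidboajob/ → ezebodidboajob.
Rule 2 (stop-cluster e-epenthesis): /d/ and /b/ form a stop–stop cluster, so [e] is inserted between them. /ezebodidboajob/ → ezebodideboajob.
Rule 3 (final devoicing): /b/ is a voiced stop in word-final position, so it devoices to [p]. /ezebodideboajob/ → ezebodideboajop.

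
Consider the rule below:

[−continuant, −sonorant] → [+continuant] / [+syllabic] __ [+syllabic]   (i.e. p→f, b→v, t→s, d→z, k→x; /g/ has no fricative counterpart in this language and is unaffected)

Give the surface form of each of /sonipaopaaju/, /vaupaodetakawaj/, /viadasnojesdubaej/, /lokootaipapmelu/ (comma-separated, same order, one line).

sonifaofaaju, vaufaozesaxawaj, viazasnojesduvaej, loxoosaifapmelu

/sonipaopaaju/: /p/ is a stop between vowels /i/ and /a/, so it spirantizes to the fricative [f]. /p/ is a stop between vowels /o/ and /a/, so it spirantizes to the fricative [f]. → [sonifaofaaju].
/vaupaodetakawaj/: /p/ is a stop between vowels /u/ and /a/, so it spirantizes to the fricative [f]. /d/ is a stop between vowels /o/ and /e/, so it spirantizes to the fricative [z]. /t/ is a stop between vowels /e/ and /a/, so it spirantizes to the fricative [s]. /k/ is a stop between vowels /a/ and /a/, so it spirantizes to the fricative [x]. → [vaufaozesaxawaj].
/viadasnojesdubaej/: /d/ is a stop between vowels /a/ and /a/, so it spirantizes to the fricative [z]. /b/ is a stop between vowels /u/ and /a/, so it spirantizes to the fricative [v]. → [viazasnojesduvaej].
/lokootaipapmelu/: /k/ is a stop between vowels /o/ and /o/, so it spirantizes to the fricative [x]. /t/ is a stop between vowels /o/ and /a/, so it spirantizes to the fricative [s]. /p/ is a stop between vowels /i/ and /a/, so it spirantizes to the fricative [f]. → [loxoosaifapmelu].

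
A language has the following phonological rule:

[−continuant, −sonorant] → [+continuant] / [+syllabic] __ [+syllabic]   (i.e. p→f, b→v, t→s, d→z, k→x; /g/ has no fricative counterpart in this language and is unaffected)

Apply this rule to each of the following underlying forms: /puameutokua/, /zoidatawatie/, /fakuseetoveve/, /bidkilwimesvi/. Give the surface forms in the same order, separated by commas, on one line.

puameusoxua, zoizasawasie, faxuseesoveve, bidkilwimesvi

/puameutokua/: /t/ is a stop between vowels /u/ and /o/, so it spirantizes to the fricative [s]. /k/ is a stop between vowels /o/ and /u/, so it spirantizes to the fricative [x]. → [puameusoxua].
/zoidatawatie/: /d/ is a stop between vowels /i/ and /a/, so it spirantizes to the fricative [z]. /t/ is a stop between vowels /a/ and /a/, so it spirantizes to the fricative [s]. /t/ is a stop between vowels /a/ and /i/, so it spirantizes to the fricative [s]. → [zoizasawasie].
/fakuseetoveve/: /k/ is a stop between vowels /a/ and /u/, so it spirantizes to the fricative [x]. /t/ is a stop between vowels /e/ and /o/, so it spirantizes to the fricative [s]. → [faxuseesoveve].
/bidkilwimesvi/: the rule's environment is not met; surfaces unchanged as [bidkilwimesvi].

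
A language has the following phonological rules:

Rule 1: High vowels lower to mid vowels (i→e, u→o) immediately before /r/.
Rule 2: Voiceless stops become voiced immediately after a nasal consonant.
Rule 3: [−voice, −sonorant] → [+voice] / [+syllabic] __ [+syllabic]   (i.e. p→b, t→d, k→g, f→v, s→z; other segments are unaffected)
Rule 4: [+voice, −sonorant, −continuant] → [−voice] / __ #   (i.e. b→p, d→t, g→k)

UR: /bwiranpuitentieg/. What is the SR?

Rule 1 (pre-rhotic lowering): /i/ is a high vowel immediately before /r/, so it lowers to [e]. /bwiranpuitentieg/ → bweranpuitentieg.
Rule 2 (post-nasal voicing): /p/ is a voiceless stop immediately after the nasal /n/, so it voices to [b]. /t/ is a voiceless stop immediately after the nasal /n/, so it voices to [d]. /bweranpuitentieg/ → bweranbuitendieg.
Rule 3 (intervocalic voicing): /t/ is a voiceless obstruent between vowels /i/ and /e/, so it voices to [d]. /bweranbuitendieg/ → bweranbuidendieg.
Rule 4 (final devoicing): /g/ is a voiced stop in word-final position, so it devoices to [k]. /bweranbuidendieg/ → bweranbuidendiek.

bweranbuidendiek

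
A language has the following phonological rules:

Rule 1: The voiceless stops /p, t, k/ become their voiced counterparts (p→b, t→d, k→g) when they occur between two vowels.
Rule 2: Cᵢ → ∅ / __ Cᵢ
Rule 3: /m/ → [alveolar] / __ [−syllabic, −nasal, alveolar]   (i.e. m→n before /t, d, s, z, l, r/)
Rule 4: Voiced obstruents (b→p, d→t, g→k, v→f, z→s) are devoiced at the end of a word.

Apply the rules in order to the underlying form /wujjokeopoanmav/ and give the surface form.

wujogeoboanmaf

Rule 1 (intervocalic voicing): /k/ is a voiceless stop between vowels /o/ and /e/, so it voices to [g]. /p/ is a voiceless stop between vowels /o/ and /o/, so it voices to [b]. /wujjokeopoanmav/ → wujjogeoboanmav.
Rule 2 (degemination): /jj/ is a geminate; the first /j/ deletes. /wujjogeoboanmav/ → wujogeoboanmav.
Rule 3 (nasal place assimilation): no segment meets the environment; /wujogeoboanmav/ is unchanged.
Rule 4 (final devoicing): /v/ is a voiced obstruent in word-final position, so it devoices to [f]. /wujogeoboanmav/ → wujogeoboanmaf.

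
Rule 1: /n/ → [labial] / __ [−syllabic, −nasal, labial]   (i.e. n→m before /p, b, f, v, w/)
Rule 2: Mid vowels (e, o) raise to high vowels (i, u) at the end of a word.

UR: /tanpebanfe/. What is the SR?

Rule 1 (nasal place assimilation): /n/ precedes the labial consonant /p/, so it assimilates in place to [m]. /n/ precedes the labial consonant /f/, so it assimilates in place to [m]. /tanpebanfe/ → tampebamfe.
Rule 2 (final vowel raising): /e/ is a mid vowel in word-final position, so it raises to [i]. /tampebamfe/ → tampebamfi.

tampebamfi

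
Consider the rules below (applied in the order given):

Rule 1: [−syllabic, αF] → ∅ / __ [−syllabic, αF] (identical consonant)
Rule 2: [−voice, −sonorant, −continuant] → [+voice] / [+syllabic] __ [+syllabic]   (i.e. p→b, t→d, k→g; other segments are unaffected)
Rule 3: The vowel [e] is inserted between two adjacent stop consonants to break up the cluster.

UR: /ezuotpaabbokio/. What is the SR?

Rule 1 (degemination): /bb/ is a geminate; the first /b/ deletes. /ezuotpaabbokio/ → ezuotpaabokio.
Rule 2 (intervocalic voicing): /k/ is a voiceless stop between vowels /o/ and /i/, so it voices to [g]. /ezuotpaabokio/ → ezuotpaabogio.
Rule 3 (stop-cluster e-epenthesis): /t/ and /p/ form a stop–stop cluster, so [e] is inserted between them. /ezuotpaabogio/ → ezuotepaabogio.

ezuotepaabogio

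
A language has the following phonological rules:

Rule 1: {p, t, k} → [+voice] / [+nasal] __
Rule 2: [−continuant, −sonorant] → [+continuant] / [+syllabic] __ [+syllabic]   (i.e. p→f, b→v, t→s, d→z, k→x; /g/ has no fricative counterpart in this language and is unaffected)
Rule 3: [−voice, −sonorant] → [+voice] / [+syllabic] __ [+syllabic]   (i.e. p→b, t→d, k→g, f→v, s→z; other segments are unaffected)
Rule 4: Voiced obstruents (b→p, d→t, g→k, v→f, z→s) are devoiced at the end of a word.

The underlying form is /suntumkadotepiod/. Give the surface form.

sundumgazozeviot

Rule 1 (post-nasal voicing): /t/ is a voiceless stop immediately after the nasal /n/, so it voices to [d]. /k/ is a voiceless stop immediately after the nasal /m/, so it voices to [g]. /suntumkadotepiod/ → sundumgadotepiod.
Rule 2 (intervocalic spirantization): /d/ is a stop between vowels /a/ and /o/, so it spirantizes to the fricative [z]. /t/ is a stop between vowels /o/ and /e/, so it spirantizes to the fricative [s]. /p/ is a stop between vowels /e/ and /i/, so it spirantizes to the fricative [f]. /sundumgadotepiod/ → sundumgazosefiod.
Rule 3 (intervocalic voicing): /s/ is a voiceless obstruent between vowels /o/ and /e/, so it voices to [z]. /f/ is a voiceless obstruent between vowels /e/ and /i/, so it voices to [v]. /sundumgazosefiod/ → sundumgazozeviod.
Rule 4 (final devoicing): /d/ is a voiced obstruent in word-final position, so it devoices to [t]. /sundumgazozeviod/ → sundumgazozeviot.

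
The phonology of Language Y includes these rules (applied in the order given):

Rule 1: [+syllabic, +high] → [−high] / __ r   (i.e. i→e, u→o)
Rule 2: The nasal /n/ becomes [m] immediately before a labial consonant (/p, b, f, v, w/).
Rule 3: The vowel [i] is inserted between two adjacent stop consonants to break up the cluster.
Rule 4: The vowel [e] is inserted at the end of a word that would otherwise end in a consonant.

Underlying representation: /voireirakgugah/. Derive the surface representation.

Rule 1 (pre-rhotic lowering): /i/ is a high vowel immediately before /r/, so it lowers to [e]. /i/ is a high vowel immediately before /r/, so it lowers to [e]. /voireirakgugah/ → voereerakgugah.
Rule 2 (nasal place assimilation): no segment meets the environment; /voereerakgugah/ is unchanged.
Rule 3 (stop-cluster i-epenthesis): /k/ and /g/ form a stop–stop cluster, so [i] is inserted between them. /voereerakgugah/ → voereerakigugah.
Rule 4 (final e-epenthesis): the form ends in the consonant /h/, so [e] is inserted word-finally. /voereerakigugah/ → voereerakigugahe.

voereerakigugahe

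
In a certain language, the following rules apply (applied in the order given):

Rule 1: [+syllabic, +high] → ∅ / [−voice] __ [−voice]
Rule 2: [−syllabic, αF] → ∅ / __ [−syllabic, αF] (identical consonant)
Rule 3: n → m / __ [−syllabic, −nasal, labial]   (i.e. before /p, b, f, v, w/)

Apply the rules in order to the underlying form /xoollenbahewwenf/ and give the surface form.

Rule 1 (high vowel syncope): no segment meets the environment; /xoollenbahewwenf/ is unchanged.
Rule 2 (degemination): /ll/ is a geminate; the first /l/ deletes. /ww/ is a geminate; the first /w/ deletes. /xoollenbahewwenf/ → xoolenbahewenf.
Rule 3 (nasal place assimilation): /n/ precedes the labial consonant /b/, so it assimilates in place to [m]. /n/ precedes the labial consonant /f/, so it assimilates in place to [m]. /xoolenbahewenf/ → xoolembahewemf.

xoolembahewemf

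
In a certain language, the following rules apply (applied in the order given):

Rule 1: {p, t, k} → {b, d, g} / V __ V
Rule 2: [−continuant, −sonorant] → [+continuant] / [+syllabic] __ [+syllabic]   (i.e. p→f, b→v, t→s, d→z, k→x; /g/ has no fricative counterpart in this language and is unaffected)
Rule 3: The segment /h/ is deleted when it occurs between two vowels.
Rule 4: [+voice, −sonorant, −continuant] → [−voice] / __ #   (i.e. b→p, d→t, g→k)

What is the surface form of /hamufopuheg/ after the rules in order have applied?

hamufovuek

Rule 1 (intervocalic voicing): /p/ is a voiceless stop between vowels /o/ and /u/, so it voices to [b]. /hamufopuheg/ → hamufobuheg.
Rule 2 (intervocalic spirantization): /b/ is a stop between vowels /o/ and /u/, so it spirantizes to the fricative [v]. /hamufobuheg/ → hamufovuheg.
Rule 3 (intervocalic h-deletion): /h/ occurs between vowels /u/ and /e/, so it deletes. /hamufovuheg/ → hamufovueg.
Rule 4 (final devoicing): /g/ is a voiced stop in word-final position, so it devoices to [k]. /hamufovueg/ → hamufovuek.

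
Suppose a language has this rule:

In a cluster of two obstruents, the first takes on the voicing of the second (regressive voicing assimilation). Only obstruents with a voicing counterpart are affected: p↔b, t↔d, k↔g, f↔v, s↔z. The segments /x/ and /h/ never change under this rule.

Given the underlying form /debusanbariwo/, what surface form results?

No segment of /debusanbariwo/ meets the structural description of the rule, so the form surfaces unchanged.

debusanbariwo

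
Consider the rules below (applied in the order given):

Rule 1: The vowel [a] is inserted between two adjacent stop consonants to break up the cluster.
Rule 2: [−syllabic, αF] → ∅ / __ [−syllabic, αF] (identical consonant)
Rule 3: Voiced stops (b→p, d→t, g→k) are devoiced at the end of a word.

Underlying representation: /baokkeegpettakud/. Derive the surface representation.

Rule 1 (stop-cluster a-epenthesis): /k/ and /k/ form a stop–stop cluster, so [a] is inserted between them. /g/ and /p/ form a stop–stop cluster, so [a] is inserted between them. /t/ and /t/ form a stop–stop cluster, so [a] is inserted between them. /baokkeegpettakud/ → baokakeegapetatakud.
Rule 2 (degemination): no segment meets the environment; /baokakeegapetatakud/ is unchanged.
Rule 3 (final devoicing): /d/ is a voiced stop in word-final position, so it devoices to [t]. /baokakeegapetatakud/ → baokakeegapetatakut.

baokakeegapetatakut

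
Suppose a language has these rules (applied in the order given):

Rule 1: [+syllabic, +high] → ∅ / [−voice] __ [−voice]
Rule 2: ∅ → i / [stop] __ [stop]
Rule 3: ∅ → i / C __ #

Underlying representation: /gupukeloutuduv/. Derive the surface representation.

gupikeloutuduvi

Rule 1 (high vowel syncope): /u/ is a high vowel flanked by voiceless consonants /p/ and /k/, so it deletes. /gupukeloutuduv/ → gupkeloutuduv.
Rule 2 (stop-cluster i-epenthesis): /p/ and /k/ form a stop–stop cluster, so [i] is inserted between them. /gupkeloutuduv/ → gupikeloutuduv.
Rule 3 (final i-epenthesis): the form ends in the consonant /v/, so [i] is inserted word-finally. /gupikeloutuduv/ → gupikeloutuduvi.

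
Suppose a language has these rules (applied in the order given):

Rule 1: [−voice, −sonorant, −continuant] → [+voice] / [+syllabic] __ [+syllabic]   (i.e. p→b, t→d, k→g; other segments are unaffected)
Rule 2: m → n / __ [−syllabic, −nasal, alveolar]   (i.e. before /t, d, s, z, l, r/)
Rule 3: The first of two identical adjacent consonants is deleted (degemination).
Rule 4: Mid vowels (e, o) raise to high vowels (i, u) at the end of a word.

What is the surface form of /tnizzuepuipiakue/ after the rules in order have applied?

Rule 1 (intervocalic voicing): /p/ is a voiceless stop between vowels /e/ and /u/, so it voices to [b]. /p/ is a voiceless stop between vowels /i/ and /i/, so it voices to [b]. /k/ is a voiceless stop between vowels /a/ and /u/, so it voices to [g]. /tnizzuepuipiakue/ → tnizzuebuibiague.
Rule 2 (nasal place assimilation): no segment meets the environment; /tnizzuebuibiague/ is unchanged.
Rule 3 (degemination): /zz/ is a geminate; the first /z/ deletes. /tnizzuebuibiague/ → tnizuebuibiague.
Rule 4 (final vowel raising): /e/ is a mid vowel in word-final position, so it raises to [i]. /tnizuebuibiague/ → tnizuebuibiagui.

tnizuebuibiagui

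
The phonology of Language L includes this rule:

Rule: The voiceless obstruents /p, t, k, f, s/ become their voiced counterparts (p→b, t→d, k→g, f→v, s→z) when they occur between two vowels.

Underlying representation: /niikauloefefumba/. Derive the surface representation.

niigauloevevumba

/k/ is a voiceless obstruent between vowels /i/ and /a/, so it voices to [g].
/f/ is a voiceless obstruent between vowels /e/ and /e/, so it voices to [v].
/f/ is a voiceless obstruent between vowels /e/ and /u/, so it voices to [v].
Surface form: [niigauloevevumba].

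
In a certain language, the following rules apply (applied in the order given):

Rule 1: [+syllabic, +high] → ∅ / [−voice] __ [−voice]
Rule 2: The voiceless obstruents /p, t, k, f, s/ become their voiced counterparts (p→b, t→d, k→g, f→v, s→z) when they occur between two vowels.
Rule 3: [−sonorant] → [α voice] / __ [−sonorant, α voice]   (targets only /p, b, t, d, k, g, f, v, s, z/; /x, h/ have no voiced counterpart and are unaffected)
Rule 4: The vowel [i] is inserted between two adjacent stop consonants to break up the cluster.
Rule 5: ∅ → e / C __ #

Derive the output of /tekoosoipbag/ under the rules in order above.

Rule 1 (high vowel syncope): no segment meets the environment; /tekoosoipbag/ is unchanged.
Rule 2 (intervocalic voicing): /k/ is a voiceless obstruent between vowels /e/ and /o/, so it voices to [g]. /s/ is a voiceless obstruent between vowels /o/ and /o/, so it voices to [z]. /tekoosoipbag/ → tegoozoipbag.
Rule 3 (regressive voicing assimilation): /p/ precedes the voiced obstruent /b/, so it voices to [b] by assimilation. /tegoozoipbag/ → tegoozoibbag.
Rule 4 (stop-cluster i-epenthesis): /b/ and /b/ form a stop–stop cluster, so [i] is inserted between them. /tegoozoibbag/ → tegoozoibibag.
Rule 5 (final e-epenthesis): the form ends in the consonant /g/, so [e] is inserted word-finally. /tegoozoibibag/ → tegoozoibibage.

tegoozoibibage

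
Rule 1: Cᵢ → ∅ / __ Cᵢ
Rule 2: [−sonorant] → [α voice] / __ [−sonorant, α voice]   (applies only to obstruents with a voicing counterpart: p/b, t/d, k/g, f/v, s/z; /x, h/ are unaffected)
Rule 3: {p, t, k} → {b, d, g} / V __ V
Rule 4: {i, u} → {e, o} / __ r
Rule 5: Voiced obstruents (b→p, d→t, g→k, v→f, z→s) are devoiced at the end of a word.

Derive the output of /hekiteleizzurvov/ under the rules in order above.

Rule 1 (degemination): /zz/ is a geminate; the first /z/ deletes. /hekiteleizzurvov/ → hekiteleizurvov.
Rule 2 (regressive voicing assimilation): no segment meets the environment; /hekiteleizurvov/ is unchanged.
Rule 3 (intervocalic voicing): /k/ is a voiceless stop between vowels /e/ and /i/, so it voices to [g]. /t/ is a voiceless stop between vowels /i/ and /e/, so it voices to [d]. /hekiteleizurvov/ → hegideleizurvov.
Rule 4 (pre-rhotic lowering): /u/ is a high vowel immediately before /r/, so it lowers to [o]. /hegideleizurvov/ → hegideleizorvov.
Rule 5 (final devoicing): /v/ is a voiced obstruent in word-final position, so it devoices to [f]. /hegideleizorvov/ → hegideleizorvof.

hegideleizorvof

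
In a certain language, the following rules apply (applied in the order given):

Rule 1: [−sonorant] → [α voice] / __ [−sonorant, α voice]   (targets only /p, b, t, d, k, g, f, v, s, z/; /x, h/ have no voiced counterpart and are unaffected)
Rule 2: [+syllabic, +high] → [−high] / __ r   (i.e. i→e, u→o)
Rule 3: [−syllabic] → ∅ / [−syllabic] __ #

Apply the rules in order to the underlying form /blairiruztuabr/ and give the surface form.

Rule 1 (regressive voicing assimilation): /z/ precedes the voiceless obstruent /t/, so it devoices to [s] by assimilation. /blairiruztuabr/ → blairirustuabr.
Rule 2 (pre-rhotic lowering): /i/ is a high vowel immediately before /r/, so it lowers to [e]. /i/ is a high vowel immediately before /r/, so it lowers to [e]. /blairirustuabr/ → blaererustuabr.
Rule 3 (final cluster simplification): /r/ is the second consonant of a word-final cluster /br/, so it deletes. /blaererustuabr/ → blaererustuab.

blaererustuab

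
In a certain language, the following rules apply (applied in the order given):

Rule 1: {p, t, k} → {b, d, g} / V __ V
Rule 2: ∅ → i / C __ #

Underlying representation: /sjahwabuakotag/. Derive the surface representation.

sjahwabuagodagi

Rule 1 (intervocalic voicing): /k/ is a voiceless stop between vowels /a/ and /o/, so it voices to [g]. /t/ is a voiceless stop between vowels /o/ and /a/, so it voices to [d]. /sjahwabuakotag/ → sjahwabuagodag.
Rule 2 (final i-epenthesis): the form ends in the consonant /g/, so [i] is inserted word-finally. /sjahwabuagodag/ → sjahwabuagodagi.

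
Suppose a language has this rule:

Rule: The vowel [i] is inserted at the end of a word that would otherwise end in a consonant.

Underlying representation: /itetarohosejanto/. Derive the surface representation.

No segment of /itetarohosejanto/ meets the structural description of the rule, so the form surfaces unchanged.

itetarohosejanto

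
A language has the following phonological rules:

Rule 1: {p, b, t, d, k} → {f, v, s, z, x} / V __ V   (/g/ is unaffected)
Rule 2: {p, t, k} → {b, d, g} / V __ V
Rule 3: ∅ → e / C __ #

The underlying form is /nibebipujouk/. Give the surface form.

Rule 1 (intervocalic spirantization): /b/ is a stop between vowels /i/ and /e/, so it spirantizes to the fricative [v]. /b/ is a stop between vowels /e/ and /i/, so it spirantizes to the fricative [v]. /p/ is a stop between vowels /i/ and /u/, so it spirantizes to the fricative [f]. /nibebipujouk/ → nivevifujouk.
Rule 2 (intervocalic voicing): no segment meets the environment; /nivevifujouk/ is unchanged.
Rule 3 (final e-epenthesis): the form ends in the consonant /k/, so [e] is inserted word-finally. /nivevifujouk/ → nivevifujouke.

nivevifujouke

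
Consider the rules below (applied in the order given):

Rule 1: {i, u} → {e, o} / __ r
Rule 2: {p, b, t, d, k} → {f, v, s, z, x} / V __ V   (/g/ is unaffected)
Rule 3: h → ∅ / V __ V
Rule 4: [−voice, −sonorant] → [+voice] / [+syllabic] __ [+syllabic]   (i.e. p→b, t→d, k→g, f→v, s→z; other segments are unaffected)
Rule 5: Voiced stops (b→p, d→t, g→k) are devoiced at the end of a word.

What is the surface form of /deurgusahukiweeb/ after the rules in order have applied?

deorguzauxiweep

Rule 1 (pre-rhotic lowering): /u/ is a high vowel immediately before /r/, so it lowers to [o]. /deurgusahukiweeb/ → deorgusahukiweeb.
Rule 2 (intervocalic spirantization): /k/ is a stop between vowels /u/ and /i/, so it spirantizes to the fricative [x]. /deorgusahukiweeb/ → deorgusahuxiweeb.
Rule 3 (intervocalic h-deletion): /h/ occurs between vowels /a/ and /u/, so it deletes. /deorgusahuxiweeb/ → deorgusauxiweeb.
Rule 4 (intervocalic voicing): /s/ is a voiceless obstruent between vowels /u/ and /a/, so it voices to [z]. /deorgusauxiweeb/ → deorguzauxiweeb.
Rule 5 (final devoicing): /b/ is a voiced stop in word-final position, so it devoices to [p]. /deorguzauxiweeb/ → deorguzauxiweep.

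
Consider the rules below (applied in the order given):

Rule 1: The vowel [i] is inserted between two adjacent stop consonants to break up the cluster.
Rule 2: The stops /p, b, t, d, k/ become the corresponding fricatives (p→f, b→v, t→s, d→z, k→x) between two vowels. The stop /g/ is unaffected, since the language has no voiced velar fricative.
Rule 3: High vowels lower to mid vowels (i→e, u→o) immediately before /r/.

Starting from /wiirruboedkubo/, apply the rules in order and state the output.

wierruvoezixuvo

Rule 1 (stop-cluster i-epenthesis): /d/ and /k/ form a stop–stop cluster, so [i] is inserted between them. /wiirruboedkubo/ → wiirruboedikubo.
Rule 2 (intervocalic spirantization): /b/ is a stop between vowels /u/ and /o/, so it spirantizes to the fricative [v]. /d/ is a stop between vowels /e/ and /i/, so it spirantizes to the fricative [z]. /k/ is a stop between vowels /i/ and /u/, so it spirantizes to the fricative [x]. /b/ is a stop between vowels /u/ and /o/, so it spirantizes to the fricative [v]. /wiirruboedikubo/ → wiirruvoezixuvo.
Rule 3 (pre-rhotic lowering): /i/ is a high vowel immediately before /r/, so it lowers to [e]. /wiirruvoezixuvo/ → wierruvoezixuvo.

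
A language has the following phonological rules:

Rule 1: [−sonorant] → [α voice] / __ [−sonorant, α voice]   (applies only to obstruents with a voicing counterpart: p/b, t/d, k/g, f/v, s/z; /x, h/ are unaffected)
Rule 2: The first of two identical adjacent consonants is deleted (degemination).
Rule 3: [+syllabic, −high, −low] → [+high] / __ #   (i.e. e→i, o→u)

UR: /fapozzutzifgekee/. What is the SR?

fapozudzivgekei

Rule 1 (regressive voicing assimilation): /t/ precedes the voiced obstruent /z/, so it voices to [d] by assimilation. /f/ precedes the voiced obstruent /g/, so it voices to [v] by assimilation. /fapozzutzifgekee/ → fapozzudzivgekee.
Rule 2 (degemination): /zz/ is a geminate; the first /z/ deletes. /fapozzudzivgekee/ → fapozudzivgekee.
Rule 3 (final vowel raising): /e/ is a mid vowel in word-final position, so it raises to [i]. /fapozudzivgekee/ → fapozudzivgekei.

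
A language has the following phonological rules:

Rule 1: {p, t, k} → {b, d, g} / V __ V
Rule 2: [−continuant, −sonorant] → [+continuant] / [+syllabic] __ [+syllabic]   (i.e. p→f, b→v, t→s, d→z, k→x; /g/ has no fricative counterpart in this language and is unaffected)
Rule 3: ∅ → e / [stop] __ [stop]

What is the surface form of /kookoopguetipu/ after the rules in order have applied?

Rule 1 (intervocalic voicing): /k/ is a voiceless stop between vowels /o/ and /o/, so it voices to [g]. /t/ is a voiceless stop between vowels /e/ and /i/, so it voices to [d]. /p/ is a voiceless stop between vowels /i/ and /u/, so it voices to [b]. /kookoopguetipu/ → koogoopguedibu.
Rule 2 (intervocalic spirantization): /d/ is a stop between vowels /e/ and /i/, so it spirantizes to the fricative [z]. /b/ is a stop between vowels /i/ and /u/, so it spirantizes to the fricative [v]. /koogoopguedibu/ → koogoopguezivu.
Rule 3 (stop-cluster e-epenthesis): /p/ and /g/ form a stop–stop cluster, so [e] is inserted between them. /koogoopguezivu/ → koogoopeguezivu.

koogoopeguezivu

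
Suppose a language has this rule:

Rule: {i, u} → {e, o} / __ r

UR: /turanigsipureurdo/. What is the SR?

toranigsiporeordo

/u/ is a high vowel immediately before /r/, so it lowers to [o].
/u/ is a high vowel immediately before /r/, so it lowers to [o].
/u/ is a high vowel immediately before /r/, so it lowers to [o].
Surface form: [toranigsiporeordo].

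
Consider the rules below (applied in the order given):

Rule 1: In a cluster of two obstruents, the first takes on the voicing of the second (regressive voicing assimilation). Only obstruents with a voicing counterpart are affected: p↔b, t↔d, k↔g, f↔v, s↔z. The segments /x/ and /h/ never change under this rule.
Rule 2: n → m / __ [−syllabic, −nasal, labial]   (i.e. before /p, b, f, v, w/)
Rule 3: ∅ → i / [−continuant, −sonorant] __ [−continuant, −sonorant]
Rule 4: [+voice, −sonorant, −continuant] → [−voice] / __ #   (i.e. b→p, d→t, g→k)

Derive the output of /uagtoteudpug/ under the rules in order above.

Rule 1 (regressive voicing assimilation): /g/ precedes the voiceless obstruent /t/, so it devoices to [k] by assimilation. /d/ precedes the voiceless obstruent /p/, so it devoices to [t] by assimilation. /uagtoteudpug/ → uaktoteutpug.
Rule 2 (nasal place assimilation): no segment meets the environment; /uaktoteutpug/ is unchanged.
Rule 3 (stop-cluster i-epenthesis): /k/ and /t/ form a stop–stop cluster, so [i] is inserted between them. /t/ and /p/ form a stop–stop cluster, so [i] is inserted between them. /uaktoteutpug/ → uakitoteutipug.
Rule 4 (final devoicing): /g/ is a voiced stop in word-final position, so it devoices to [k]. /uakitoteutipug/ → uakitoteutipuk.

uakitoteutipuk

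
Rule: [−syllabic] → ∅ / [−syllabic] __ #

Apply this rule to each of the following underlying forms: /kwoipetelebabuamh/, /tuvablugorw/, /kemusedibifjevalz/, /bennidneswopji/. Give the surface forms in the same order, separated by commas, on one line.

/kwoipetelebabuamh/: /h/ is the second consonant of a word-final cluster /mh/, so it deletes. → [kwoipetelebabuam].
/tuvablugorw/: /w/ is the second consonant of a word-final cluster /rw/, so it deletes. → [tuvablugor].
/kemusedibifjevalz/: /z/ is the second consonant of a word-final cluster /lz/, so it deletes. → [kemusedibifjeval].
/bennidneswopji/: the rule's environment is not met; surfaces unchanged as [bennidneswopji].

kwoipetelebabuam, tuvablugor, kemusedibifjeval, bennidneswopji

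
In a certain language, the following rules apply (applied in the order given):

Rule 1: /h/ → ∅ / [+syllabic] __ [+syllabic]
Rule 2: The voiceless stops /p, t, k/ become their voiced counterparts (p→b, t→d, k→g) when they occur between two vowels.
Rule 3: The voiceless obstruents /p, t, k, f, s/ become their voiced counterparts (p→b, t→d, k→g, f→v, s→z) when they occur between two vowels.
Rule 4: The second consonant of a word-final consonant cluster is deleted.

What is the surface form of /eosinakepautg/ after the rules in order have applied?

eozinagebaut

Rule 1 (intervocalic h-deletion): no segment meets the environment; /eosinakepautg/ is unchanged.
Rule 2 (intervocalic voicing): /k/ is a voiceless stop between vowels /a/ and /e/, so it voices to [g]. /p/ is a voiceless stop between vowels /e/ and /a/, so it voices to [b]. /eosinakepautg/ → eosinagebautg.
Rule 3 (intervocalic voicing): /s/ is a voiceless obstruent between vowels /o/ and /i/, so it voices to [z]. /eosinagebautg/ → eozinagebautg.
Rule 4 (final cluster simplification): /g/ is the second consonant of a word-final cluster /tg/, so it deletes. /eozinagebautg/ → eozinagebaut.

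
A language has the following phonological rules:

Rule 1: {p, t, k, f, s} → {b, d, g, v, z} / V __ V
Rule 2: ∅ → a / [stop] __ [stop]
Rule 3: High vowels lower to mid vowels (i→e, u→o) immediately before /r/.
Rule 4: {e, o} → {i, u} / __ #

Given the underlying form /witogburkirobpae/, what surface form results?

widogaborkerobapai

Rule 1 (intervocalic voicing): /t/ is a voiceless obstruent between vowels /i/ and /o/, so it voices to [d]. /witogburkirobpae/ → widogburkirobpae.
Rule 2 (stop-cluster a-epenthesis): /g/ and /b/ form a stop–stop cluster, so [a] is inserted between them. /b/ and /p/ form a stop–stop cluster, so [a] is inserted between them. /widogburkirobpae/ → widogaburkirobapae.
Rule 3 (pre-rhotic lowering): /u/ is a high vowel immediately before /r/, so it lowers to [o]. /i/ is a high vowel immediately before /r/, so it lowers to [e]. /widogaburkirobapae/ → widogaborkerobapae.
Rule 4 (final vowel raising): /e/ is a mid vowel in word-final position, so it raises to [i]. /widogaborkerobapae/ → widogaborkerobapai.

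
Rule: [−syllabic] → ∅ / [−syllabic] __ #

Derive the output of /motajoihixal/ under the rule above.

motajoihixal

No segment of /motajoihixal/ meets the structural description of the rule, so the form surfaces unchanged.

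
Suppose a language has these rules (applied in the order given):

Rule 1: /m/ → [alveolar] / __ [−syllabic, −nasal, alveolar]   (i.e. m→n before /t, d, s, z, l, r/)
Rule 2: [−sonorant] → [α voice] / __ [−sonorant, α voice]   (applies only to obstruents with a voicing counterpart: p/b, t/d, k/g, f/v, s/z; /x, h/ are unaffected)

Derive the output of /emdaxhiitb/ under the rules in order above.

endaxhiidb

Rule 1 (nasal place assimilation): /m/ precedes the alveolar consonant /d/, so it assimilates in place to [n]. /emdaxhiitb/ → endaxhiitb.
Rule 2 (regressive voicing assimilation): /t/ precedes the voiced obstruent /b/, so it voices to [d] by assimilation. /endaxhiitb/ → endaxhiidb.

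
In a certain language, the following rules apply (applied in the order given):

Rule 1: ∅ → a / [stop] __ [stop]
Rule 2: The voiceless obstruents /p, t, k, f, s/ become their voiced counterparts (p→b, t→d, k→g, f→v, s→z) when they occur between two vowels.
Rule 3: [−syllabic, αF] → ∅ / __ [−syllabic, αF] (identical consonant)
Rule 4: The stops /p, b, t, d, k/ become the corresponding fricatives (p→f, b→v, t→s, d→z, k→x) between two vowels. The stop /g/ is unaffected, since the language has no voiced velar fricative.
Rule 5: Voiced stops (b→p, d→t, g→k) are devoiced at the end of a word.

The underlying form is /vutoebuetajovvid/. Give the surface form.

vuzoevuezajovit

Rule 1 (stop-cluster a-epenthesis): no segment meets the environment; /vutoebuetajovvid/ is unchanged.
Rule 2 (intervocalic voicing): /t/ is a voiceless obstruent between vowels /u/ and /o/, so it voices to [d]. /t/ is a voiceless obstruent between vowels /e/ and /a/, so it voices to [d]. /vutoebuetajovvid/ → vudoebuedajovvid.
Rule 3 (degemination): /vv/ is a geminate; the first /v/ deletes. /vudoebuedajovvid/ → vudoebuedajovid.
Rule 4 (intervocalic spirantization): /d/ is a stop between vowels /u/ and /o/, so it spirantizes to the fricative [z]. /b/ is a stop between vowels /e/ and /u/, so it spirantizes to the fricative [v]. /d/ is a stop between vowels /e/ and /a/, so it spirantizes to the fricative [z]. /vudoebuedajovid/ → vuzoevuezajovid.
Rule 5 (final devoicing): /d/ is a voiced stop in word-final position, so it devoices to [t]. /vuzoevuezajovid/ → vuzoevuezajovit.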